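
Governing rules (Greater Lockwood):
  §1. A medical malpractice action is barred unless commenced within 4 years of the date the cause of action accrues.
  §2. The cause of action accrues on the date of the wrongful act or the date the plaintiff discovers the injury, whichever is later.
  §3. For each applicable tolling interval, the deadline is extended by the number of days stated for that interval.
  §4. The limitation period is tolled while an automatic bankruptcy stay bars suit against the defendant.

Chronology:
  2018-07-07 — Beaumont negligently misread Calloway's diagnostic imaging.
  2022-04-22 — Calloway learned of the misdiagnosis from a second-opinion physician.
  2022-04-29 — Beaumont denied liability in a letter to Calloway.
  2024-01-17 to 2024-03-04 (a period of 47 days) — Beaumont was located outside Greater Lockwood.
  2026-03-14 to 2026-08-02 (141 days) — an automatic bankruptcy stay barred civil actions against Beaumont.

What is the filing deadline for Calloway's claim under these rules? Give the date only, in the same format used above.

2026-09-10

Because discovery on 2022-04-22 post-dates the 2018-07-07 act, accrual under the later-of rule falls on 2022-04-22.
Adding the 4 years base period to 2022-04-22 gives a deadline of 2026-04-22, before any tolling.
The period was tolled for 141 days by the automatic bankruptcy stay (2026-03-14 to 2026-08-02), pushing the deadline to 2026-09-10.
The defendant's absence from the jurisdiction from 2024-01-17 to 2024-03-04 does not toll the period, because no stated rule makes the defendant's absence a tolling event.
Nothing else in the chronology tolls or restarts the period.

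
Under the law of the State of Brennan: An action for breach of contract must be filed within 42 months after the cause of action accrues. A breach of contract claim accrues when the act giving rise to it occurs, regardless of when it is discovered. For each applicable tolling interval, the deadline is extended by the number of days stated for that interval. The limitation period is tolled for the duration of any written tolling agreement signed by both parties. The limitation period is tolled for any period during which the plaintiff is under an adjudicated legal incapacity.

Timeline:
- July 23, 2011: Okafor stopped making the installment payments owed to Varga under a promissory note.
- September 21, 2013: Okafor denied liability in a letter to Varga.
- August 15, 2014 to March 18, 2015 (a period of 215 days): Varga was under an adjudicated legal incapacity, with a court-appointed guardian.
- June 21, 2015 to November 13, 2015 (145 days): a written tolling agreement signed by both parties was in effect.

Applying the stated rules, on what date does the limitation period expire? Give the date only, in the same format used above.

The limitation period began to run on July 23, 2011.
Adding the 42 months base period to July 23, 2011 gives a deadline of January 23, 2015, before any tolling.
The plaintiff's legal incapacity from August 15, 2014 to March 18, 2015 tolled the period for 215 days, extending the deadline to August 26, 2015.
The written tolling agreement from June 21, 2015 to November 13, 2015 tolled the period for 145 days, extending the deadline to January 18, 2016.
The other events in the timeline have no effect on the limitation period under the stated rules.

January 18, 2016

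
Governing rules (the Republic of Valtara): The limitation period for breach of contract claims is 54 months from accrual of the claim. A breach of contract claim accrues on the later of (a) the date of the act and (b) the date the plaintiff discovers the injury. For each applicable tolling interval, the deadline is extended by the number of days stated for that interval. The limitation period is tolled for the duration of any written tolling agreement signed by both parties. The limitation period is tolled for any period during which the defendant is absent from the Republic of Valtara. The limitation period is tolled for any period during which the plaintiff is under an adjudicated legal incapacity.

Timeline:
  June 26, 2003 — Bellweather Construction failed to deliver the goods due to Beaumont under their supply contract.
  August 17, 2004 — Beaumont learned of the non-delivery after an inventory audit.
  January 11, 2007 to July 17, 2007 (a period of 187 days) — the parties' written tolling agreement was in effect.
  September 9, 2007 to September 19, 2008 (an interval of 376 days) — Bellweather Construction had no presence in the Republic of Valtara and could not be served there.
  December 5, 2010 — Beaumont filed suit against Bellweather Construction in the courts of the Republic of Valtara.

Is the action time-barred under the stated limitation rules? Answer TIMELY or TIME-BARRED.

The claim accrued on August 17, 2004 — the later of the June 26, 2003 act and the August 17, 2004 discovery.
The untolled deadline — 54 months after August 17, 2004 — is February 17, 2009.
Because the written tolling agreement ran from January 11, 2007 to July 17, 2007, the deadline is extended by 187 days to August 23, 2009.
The defendant's absence from the jurisdiction from September 9, 2007 to September 19, 2008 tolled the period for 376 days, extending the deadline to September 3, 2010.
The December 5, 2010 filing falls after the September 3, 2010 deadline; the claim is time-barred.

TIME-BARRED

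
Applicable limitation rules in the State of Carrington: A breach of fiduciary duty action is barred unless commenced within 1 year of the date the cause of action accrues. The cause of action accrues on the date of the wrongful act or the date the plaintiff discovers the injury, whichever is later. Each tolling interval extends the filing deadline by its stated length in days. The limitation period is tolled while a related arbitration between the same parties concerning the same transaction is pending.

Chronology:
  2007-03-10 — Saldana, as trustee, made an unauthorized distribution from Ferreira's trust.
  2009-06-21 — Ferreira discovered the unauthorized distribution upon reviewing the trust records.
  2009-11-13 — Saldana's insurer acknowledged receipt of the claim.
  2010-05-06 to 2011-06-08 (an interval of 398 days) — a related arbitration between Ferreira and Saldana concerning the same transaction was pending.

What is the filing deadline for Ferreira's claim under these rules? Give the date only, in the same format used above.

Because discovery on 2009-06-21 post-dates the 2007-03-10 act, accrual under the later-of rule falls on 2009-06-21.
1 year from 2009-06-21 is 2010-06-21.
The pending related arbitration from 2010-05-06 to 2011-06-08 tolled the period for 398 days, extending the deadline to 2011-07-24.
Nothing else in the chronology tolls or restarts the period.

2011-07-24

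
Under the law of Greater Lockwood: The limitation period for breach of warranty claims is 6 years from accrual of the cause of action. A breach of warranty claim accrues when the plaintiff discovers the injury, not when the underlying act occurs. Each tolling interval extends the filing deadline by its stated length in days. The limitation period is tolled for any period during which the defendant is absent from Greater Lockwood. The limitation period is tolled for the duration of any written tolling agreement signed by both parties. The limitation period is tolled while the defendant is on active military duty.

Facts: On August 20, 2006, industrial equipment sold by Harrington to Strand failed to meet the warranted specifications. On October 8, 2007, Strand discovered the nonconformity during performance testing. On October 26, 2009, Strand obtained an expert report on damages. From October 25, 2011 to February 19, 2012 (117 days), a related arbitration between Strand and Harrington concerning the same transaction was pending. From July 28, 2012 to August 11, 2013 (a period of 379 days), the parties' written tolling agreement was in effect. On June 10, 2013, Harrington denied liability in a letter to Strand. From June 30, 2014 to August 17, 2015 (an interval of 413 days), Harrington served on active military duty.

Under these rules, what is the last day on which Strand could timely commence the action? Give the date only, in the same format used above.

Under the discovery rule, the claim accrued on October 8, 2007, when Strand discovered the injury — not on the August 20, 2006 date of the underlying act.
Adding the 6 years base period to October 8, 2007 gives a deadline of October 8, 2013, before any tolling.
The written tolling agreement from July 28, 2012 to August 11, 2013 tolled the period for 379 days, extending the deadline to October 22, 2014.
The period was tolled for 413 days by the defendant's active military service (June 30, 2014 to August 17, 2015), pushing the deadline to December 9, 2015.
The pending related arbitration from October 25, 2011 to February 19, 2012 does not toll the period, because no stated rule makes a pending arbitration a tolling event.
Nothing else in the chronology tolls or restarts the period.

December 9, 2015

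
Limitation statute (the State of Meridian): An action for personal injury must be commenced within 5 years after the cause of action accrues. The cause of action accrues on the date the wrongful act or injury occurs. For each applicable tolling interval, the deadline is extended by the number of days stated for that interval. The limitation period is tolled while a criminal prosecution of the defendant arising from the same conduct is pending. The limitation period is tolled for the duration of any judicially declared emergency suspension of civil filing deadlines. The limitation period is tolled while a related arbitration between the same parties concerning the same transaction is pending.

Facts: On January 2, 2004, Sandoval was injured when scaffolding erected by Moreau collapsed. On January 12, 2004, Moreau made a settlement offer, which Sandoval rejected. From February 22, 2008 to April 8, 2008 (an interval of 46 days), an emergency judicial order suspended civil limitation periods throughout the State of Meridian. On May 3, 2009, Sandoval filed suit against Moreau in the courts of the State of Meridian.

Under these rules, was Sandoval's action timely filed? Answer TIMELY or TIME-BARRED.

The claim accrued on January 2, 2004, when the wrongful act occurred.
Adding the 5 years base period to January 2, 2004 gives a deadline of January 2, 2009, before any tolling.
The period was tolled for 46 days by the emergency suspension of filing deadlines (February 22, 2008 to April 8, 2008), pushing the deadline to February 17, 2009.
None of the other events listed affects the running of the period under the stated rules.
The May 3, 2009 filing falls after the February 17, 2009 deadline; the claim is time-barred.

TIME-BARRED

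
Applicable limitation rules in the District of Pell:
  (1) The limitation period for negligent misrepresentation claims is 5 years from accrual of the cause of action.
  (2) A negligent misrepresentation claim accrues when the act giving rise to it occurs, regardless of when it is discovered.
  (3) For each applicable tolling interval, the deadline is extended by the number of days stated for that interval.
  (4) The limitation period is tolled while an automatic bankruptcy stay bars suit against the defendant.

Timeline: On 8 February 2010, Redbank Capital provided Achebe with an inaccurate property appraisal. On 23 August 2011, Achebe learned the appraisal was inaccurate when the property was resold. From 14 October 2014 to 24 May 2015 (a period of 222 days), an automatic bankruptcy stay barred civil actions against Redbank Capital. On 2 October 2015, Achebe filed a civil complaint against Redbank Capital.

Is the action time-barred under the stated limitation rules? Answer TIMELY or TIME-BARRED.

Accrual is governed by the date of the act, so the period began to run on 8 February 2010; the later discovery on 23 August 2011 is irrelevant under the stated rule.
Adding the 5 years base period to 8 February 2010 gives a deadline of 8 February 2015, before any tolling.
The period was tolled for 222 days by the automatic bankruptcy stay (14 October 2014 to 24 May 2015), pushing the deadline to 18 September 2015.
Filing on 2 October 2015 missed the 18 September 2015 deadline — the action is time-barred.

TIME-BARRED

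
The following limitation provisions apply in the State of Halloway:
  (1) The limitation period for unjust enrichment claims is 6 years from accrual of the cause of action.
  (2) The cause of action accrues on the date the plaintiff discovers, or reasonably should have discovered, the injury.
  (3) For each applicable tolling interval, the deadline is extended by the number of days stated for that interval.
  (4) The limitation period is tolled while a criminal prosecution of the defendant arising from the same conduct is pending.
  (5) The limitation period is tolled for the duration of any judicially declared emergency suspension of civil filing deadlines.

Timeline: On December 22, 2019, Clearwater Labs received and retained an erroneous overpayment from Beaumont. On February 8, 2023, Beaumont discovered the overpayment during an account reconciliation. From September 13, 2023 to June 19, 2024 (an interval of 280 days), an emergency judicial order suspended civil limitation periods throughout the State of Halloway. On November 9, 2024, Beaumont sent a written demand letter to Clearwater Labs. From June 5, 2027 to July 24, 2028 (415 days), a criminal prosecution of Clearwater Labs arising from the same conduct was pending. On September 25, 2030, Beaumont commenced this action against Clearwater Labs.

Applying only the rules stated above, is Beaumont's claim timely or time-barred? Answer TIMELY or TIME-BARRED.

Under the discovery rule, the claim accrued on February 8, 2023, when Beaumont discovered the injury — not on the December 22, 2019 date of the underlying act.
6 years from February 8, 2023 is February 8, 2029.
The emergency suspension of filing deadlines from September 13, 2023 to June 19, 2024 tolled the period for 280 days, extending the deadline to November 15, 2029.
The period was tolled for 415 days by the pending criminal prosecution (June 5, 2027 to July 24, 2028), pushing the deadline to January 4, 2031.
None of the other events listed affects the running of the period under the stated rules.
Filing on September 25, 2030 beat the January 4, 2031 deadline — the action is timely.

TIMELY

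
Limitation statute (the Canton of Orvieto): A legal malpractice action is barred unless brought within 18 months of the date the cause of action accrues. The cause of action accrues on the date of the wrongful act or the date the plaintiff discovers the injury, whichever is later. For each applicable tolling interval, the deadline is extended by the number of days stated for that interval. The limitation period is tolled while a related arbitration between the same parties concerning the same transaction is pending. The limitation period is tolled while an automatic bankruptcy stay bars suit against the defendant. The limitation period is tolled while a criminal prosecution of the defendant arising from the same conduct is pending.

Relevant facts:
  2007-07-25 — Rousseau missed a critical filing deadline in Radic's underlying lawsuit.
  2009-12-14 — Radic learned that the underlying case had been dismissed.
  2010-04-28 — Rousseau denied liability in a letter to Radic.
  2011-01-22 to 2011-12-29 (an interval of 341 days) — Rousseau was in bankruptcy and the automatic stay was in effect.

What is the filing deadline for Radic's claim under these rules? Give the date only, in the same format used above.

The claim accrued on 2009-12-14 — the later of the 2007-07-25 act and the 2009-12-14 discovery.
18 months from 2009-12-14 is 2011-06-14.
The period was tolled for 341 days by the automatic bankruptcy stay (2011-01-22 to 2011-12-29), pushing the deadline to 2012-05-20.
Nothing else in the chronology tolls or restarts the period.

2012-05-20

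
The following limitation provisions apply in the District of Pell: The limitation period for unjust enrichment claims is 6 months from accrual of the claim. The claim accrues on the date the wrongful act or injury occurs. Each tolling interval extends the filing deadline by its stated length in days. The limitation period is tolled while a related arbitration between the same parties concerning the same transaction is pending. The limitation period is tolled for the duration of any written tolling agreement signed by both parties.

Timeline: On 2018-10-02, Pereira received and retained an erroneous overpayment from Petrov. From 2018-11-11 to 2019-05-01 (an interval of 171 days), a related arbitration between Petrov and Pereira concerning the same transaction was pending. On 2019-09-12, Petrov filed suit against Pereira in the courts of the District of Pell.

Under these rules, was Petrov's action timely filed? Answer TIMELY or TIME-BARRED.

The limitation period began to run on 2018-10-02.
Adding the 6 months base period to 2018-10-02 gives a deadline of 2019-04-02, before any tolling.
The period was tolled for 171 days by the pending related arbitration (2018-11-11 to 2019-05-01), pushing the deadline to 2019-09-20.
Petrov filed on 2019-09-12, before the 2019-09-20 deadline, so the action is timely.

TIMELY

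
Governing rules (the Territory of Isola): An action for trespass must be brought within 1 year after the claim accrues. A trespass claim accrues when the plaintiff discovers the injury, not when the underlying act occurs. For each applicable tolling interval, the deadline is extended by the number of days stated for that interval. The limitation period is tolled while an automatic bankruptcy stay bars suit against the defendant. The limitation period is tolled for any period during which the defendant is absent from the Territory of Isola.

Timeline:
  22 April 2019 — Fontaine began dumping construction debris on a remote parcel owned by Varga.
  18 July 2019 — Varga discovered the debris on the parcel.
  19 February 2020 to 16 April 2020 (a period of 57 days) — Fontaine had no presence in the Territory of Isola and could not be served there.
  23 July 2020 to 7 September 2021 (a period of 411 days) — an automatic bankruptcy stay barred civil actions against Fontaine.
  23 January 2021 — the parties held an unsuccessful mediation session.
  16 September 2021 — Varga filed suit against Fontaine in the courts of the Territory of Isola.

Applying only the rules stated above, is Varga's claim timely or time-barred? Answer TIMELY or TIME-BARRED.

TIMELY

The claim did not accrue until Varga discovered the injury on 18 July 2019; the 22 April 2019 act date does not start the clock under the stated rule.
The untolled deadline — 1 year after 18 July 2019 — is 18 July 2020.
Because the defendant's absence from the jurisdiction ran from 19 February 2020 to 16 April 2020, the deadline is extended by 57 days to 13 September 2020.
The automatic bankruptcy stay from 23 July 2020 to 7 September 2021 tolled the period for 411 days, extending the deadline to 29 October 2021.
None of the other events listed affects the running of the period under the stated rules.
Varga filed on 16 September 2021, before the 29 October 2021 deadline, so the action is timely.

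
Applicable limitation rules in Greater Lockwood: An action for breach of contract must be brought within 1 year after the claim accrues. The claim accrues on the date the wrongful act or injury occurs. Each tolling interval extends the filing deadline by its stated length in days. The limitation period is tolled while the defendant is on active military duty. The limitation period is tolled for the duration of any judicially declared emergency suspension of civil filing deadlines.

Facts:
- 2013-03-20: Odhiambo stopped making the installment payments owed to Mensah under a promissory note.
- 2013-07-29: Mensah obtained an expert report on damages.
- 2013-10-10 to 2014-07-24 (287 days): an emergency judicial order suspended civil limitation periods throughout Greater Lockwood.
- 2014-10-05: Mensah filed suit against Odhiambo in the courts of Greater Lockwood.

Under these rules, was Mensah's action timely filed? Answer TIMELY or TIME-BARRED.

The claim accrued on 2013-03-20, when the wrongful act occurred.
The untolled deadline — 1 year after 2013-03-20 — is 2014-03-20.
The emergency suspension of filing deadlines from 2013-10-10 to 2014-07-24 tolled the period for 287 days, extending the deadline to 2015-01-01.
The other events in the timeline have no effect on the limitation period under the stated rules.
The 2014-10-05 filing precedes the 2015-01-01 deadline; the claim is timely.

TIMELY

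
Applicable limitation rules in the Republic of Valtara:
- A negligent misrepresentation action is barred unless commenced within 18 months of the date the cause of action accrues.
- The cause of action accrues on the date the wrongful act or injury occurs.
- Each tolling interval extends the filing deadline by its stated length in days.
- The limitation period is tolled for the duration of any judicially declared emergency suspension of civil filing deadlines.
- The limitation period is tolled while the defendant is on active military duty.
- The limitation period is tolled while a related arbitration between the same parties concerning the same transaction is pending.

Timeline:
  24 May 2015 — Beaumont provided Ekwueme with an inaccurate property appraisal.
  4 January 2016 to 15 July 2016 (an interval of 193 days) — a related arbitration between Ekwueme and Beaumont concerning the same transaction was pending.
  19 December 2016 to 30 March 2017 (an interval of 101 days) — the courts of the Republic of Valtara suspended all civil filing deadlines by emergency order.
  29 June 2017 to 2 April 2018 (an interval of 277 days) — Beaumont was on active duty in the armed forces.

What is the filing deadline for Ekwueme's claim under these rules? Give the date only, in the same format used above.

18 June 2018

The limitation period began to run on 24 May 2015.
18 months from 24 May 2015 is 24 November 2016.
The pending related arbitration from 4 January 2016 to 15 July 2016 tolled the period for 193 days, extending the deadline to 5 June 2017.
The emergency suspension of filing deadlines from 19 December 2016 to 30 March 2017 tolled the period for 101 days, extending the deadline to 14 September 2017.
The period was tolled for 277 days by the defendant's active military service (29 June 2017 to 2 April 2018), pushing the deadline to 18 June 2018.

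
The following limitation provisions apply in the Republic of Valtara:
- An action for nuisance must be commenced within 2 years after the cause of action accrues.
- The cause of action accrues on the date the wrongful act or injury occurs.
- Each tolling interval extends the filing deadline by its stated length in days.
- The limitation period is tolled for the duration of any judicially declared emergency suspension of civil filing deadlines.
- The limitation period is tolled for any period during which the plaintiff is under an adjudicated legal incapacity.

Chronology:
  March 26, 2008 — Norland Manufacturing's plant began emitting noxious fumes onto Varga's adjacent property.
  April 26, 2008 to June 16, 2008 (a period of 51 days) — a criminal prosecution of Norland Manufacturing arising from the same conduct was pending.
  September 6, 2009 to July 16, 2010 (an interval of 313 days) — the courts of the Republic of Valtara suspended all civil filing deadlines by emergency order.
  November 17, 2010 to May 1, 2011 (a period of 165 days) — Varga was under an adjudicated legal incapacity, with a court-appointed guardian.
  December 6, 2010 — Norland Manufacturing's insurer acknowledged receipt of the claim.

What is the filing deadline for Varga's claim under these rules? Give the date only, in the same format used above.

The limitation period began to run on March 26, 2008.
Adding the 2 years base period to March 26, 2008 gives a deadline of March 26, 2010, before any tolling.
The emergency suspension of filing deadlines from September 6, 2009 to July 16, 2010 tolled the period for 313 days, extending the deadline to February 2, 2011.
Because the plaintiff's legal incapacity ran from November 17, 2010 to May 1, 2011, the deadline is extended by 165 days to July 17, 2011.
The pending criminal prosecution from April 26, 2008 to June 16, 2008 does not toll the period, because no stated rule makes a criminal prosecution a tolling event.
The other events in the timeline have no effect on the limitation period under the stated rules.

July 17, 2011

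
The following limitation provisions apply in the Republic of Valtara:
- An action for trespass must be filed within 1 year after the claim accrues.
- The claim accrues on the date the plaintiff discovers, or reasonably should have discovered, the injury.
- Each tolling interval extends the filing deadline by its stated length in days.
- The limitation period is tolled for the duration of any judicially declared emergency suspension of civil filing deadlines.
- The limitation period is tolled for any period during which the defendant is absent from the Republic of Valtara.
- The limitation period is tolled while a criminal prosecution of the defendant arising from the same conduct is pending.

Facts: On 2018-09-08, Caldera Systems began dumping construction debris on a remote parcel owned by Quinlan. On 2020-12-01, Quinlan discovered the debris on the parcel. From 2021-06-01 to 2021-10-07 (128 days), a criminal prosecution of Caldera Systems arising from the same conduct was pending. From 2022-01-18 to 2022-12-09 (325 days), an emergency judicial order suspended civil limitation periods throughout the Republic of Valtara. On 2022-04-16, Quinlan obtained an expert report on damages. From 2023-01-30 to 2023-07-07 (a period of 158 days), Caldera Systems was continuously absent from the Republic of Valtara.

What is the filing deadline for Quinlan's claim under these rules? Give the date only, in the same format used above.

2023-08-04

The claim did not accrue until Quinlan discovered the injury on 2020-12-01; the 2018-09-08 act date does not start the clock under the stated rule.
Adding the 1 year base period to 2020-12-01 gives a deadline of 2021-12-01, before any tolling.
Because the pending criminal prosecution ran from 2021-06-01 to 2021-10-07, the deadline is extended by 128 days to 2022-04-08.
Because the emergency suspension of filing deadlines ran from 2022-01-18 to 2022-12-09, the deadline is extended by 325 days to 2023-02-27.
The period was tolled for 158 days by the defendant's absence from the jurisdiction (2023-01-30 to 2023-07-07), pushing the deadline to 2023-08-04.
The other events in the timeline have no effect on the limitation period under the stated rules.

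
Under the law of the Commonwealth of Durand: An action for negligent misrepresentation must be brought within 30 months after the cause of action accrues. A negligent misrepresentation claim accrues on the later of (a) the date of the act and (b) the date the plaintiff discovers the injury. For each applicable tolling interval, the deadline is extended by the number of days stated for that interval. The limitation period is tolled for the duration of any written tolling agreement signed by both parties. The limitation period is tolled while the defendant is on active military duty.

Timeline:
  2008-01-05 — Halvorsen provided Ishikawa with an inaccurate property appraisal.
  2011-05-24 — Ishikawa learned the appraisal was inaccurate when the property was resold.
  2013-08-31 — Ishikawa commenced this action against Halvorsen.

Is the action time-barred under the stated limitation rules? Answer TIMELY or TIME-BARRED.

TIMELY

Taking the later of the act (2008-01-05) and discovery (2011-05-24), the claim accrued on 2011-05-24.
30 months from 2011-05-24 is 2013-11-24.
The 2013-08-31 filing precedes the 2013-11-24 deadline; the claim is timely.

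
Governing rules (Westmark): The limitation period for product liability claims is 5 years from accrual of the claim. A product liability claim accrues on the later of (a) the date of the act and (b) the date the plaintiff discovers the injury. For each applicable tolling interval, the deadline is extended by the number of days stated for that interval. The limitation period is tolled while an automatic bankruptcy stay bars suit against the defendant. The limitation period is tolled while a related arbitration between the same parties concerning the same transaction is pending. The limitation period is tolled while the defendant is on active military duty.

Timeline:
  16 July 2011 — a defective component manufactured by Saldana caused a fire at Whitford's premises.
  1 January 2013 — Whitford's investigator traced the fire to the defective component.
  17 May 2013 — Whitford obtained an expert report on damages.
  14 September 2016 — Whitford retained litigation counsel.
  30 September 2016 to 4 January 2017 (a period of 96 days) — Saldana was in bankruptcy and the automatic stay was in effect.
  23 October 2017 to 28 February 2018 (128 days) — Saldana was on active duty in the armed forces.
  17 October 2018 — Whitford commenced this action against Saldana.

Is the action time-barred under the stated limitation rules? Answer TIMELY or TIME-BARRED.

TIME-BARRED

The claim accrued on 1 January 2013 — the later of the 16 July 2011 act and the 1 January 2013 discovery.
5 years from 1 January 2013 is 1 January 2018.
The period was tolled for 96 days by the automatic bankruptcy stay (30 September 2016 to 4 January 2017), pushing the deadline to 7 April 2018.
The defendant's active military service from 23 October 2017 to 28 February 2018 tolled the period for 128 days, extending the deadline to 13 August 2018.
None of the other events listed affects the running of the period under the stated rules.
Filing on 17 October 2018 missed the 13 August 2018 deadline — the action is time-barred.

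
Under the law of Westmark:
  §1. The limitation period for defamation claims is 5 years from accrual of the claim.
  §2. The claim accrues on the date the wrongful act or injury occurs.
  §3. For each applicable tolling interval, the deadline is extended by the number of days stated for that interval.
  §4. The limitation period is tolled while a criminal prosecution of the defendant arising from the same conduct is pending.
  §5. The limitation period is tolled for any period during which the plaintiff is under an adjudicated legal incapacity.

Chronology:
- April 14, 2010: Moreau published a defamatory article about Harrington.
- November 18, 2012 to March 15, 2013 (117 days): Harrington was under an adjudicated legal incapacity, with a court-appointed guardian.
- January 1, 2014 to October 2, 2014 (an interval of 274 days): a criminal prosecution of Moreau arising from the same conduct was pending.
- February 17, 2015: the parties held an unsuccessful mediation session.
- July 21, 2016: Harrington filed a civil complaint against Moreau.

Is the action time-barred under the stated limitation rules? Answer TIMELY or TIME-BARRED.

TIME-BARRED

The limitation period began to run on April 14, 2010.
Adding the 5 years base period to April 14, 2010 gives a deadline of April 14, 2015, before any tolling.
Because the plaintiff's legal incapacity ran from November 18, 2012 to March 15, 2013, the deadline is extended by 117 days to August 9, 2015.
The period was tolled for 274 days by the pending criminal prosecution (January 1, 2014 to October 2, 2014), pushing the deadline to May 9, 2016.
Nothing else in the chronology tolls or restarts the period.
The July 21, 2016 filing falls after the May 9, 2016 deadline; the claim is time-barred.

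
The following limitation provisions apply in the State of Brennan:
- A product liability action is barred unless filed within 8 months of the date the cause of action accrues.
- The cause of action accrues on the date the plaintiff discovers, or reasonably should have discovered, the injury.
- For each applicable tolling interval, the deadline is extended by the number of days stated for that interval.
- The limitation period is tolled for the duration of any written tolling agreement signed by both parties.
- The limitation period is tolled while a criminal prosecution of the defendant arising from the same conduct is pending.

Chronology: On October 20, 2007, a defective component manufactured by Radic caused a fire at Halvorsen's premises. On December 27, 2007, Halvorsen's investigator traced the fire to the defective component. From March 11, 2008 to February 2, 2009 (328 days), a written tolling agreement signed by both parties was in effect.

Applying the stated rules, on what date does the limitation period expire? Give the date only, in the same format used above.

July 21, 2009

Under the discovery rule, the claim accrued on December 27, 2007, when Halvorsen discovered the injury — not on the October 20, 2007 date of the underlying act.
The untolled deadline — 8 months after December 27, 2007 — is August 27, 2008.
The period was tolled for 328 days by the written tolling agreement (March 11, 2008 to February 2, 2009), pushing the deadline to July 21, 2009.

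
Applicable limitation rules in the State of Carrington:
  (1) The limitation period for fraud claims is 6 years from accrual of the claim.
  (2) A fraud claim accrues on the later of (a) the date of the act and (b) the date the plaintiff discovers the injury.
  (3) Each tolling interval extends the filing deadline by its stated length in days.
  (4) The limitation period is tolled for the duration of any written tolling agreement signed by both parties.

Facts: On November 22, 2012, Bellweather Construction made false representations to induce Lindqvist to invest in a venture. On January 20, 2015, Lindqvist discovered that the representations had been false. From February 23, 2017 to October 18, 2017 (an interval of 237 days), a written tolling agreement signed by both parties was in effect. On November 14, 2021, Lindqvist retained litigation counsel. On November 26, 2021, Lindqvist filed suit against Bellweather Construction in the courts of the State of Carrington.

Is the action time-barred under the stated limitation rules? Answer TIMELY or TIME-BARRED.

The claim accrued on January 20, 2015 — the later of the November 22, 2012 act and the January 20, 2015 discovery.
Adding the 6 years base period to January 20, 2015 gives a deadline of January 20, 2021, before any tolling.
The period was tolled for 237 days by the written tolling agreement (February 23, 2017 to October 18, 2017), pushing the deadline to September 14, 2021.
Nothing else in the chronology tolls or restarts the period.
Lindqvist filed on November 26, 2021, after the September 14, 2021 deadline, so the action is time-barred.

TIME-BARRED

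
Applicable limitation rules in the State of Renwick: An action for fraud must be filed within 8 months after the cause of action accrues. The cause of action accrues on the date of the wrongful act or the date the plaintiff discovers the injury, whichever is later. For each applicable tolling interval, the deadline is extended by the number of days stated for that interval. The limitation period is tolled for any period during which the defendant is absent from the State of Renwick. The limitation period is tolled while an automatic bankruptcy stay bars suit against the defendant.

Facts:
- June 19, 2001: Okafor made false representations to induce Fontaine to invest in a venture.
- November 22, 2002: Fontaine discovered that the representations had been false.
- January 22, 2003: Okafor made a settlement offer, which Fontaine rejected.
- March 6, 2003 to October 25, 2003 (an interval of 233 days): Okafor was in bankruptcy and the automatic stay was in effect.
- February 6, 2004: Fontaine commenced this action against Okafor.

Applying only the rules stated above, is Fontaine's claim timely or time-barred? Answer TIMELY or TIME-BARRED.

The claim accrued on November 22, 2002 — the later of the June 19, 2001 act and the November 22, 2002 discovery.
Adding the 8 months base period to November 22, 2002 gives a deadline of July 22, 2003, before any tolling.
The automatic bankruptcy stay from March 6, 2003 to October 25, 2003 tolled the period for 233 days, extending the deadline to March 11, 2004.
Nothing else in the chronology tolls or restarts the period.
The February 6, 2004 filing precedes the March 11, 2004 deadline; the claim is timely.

TIMELY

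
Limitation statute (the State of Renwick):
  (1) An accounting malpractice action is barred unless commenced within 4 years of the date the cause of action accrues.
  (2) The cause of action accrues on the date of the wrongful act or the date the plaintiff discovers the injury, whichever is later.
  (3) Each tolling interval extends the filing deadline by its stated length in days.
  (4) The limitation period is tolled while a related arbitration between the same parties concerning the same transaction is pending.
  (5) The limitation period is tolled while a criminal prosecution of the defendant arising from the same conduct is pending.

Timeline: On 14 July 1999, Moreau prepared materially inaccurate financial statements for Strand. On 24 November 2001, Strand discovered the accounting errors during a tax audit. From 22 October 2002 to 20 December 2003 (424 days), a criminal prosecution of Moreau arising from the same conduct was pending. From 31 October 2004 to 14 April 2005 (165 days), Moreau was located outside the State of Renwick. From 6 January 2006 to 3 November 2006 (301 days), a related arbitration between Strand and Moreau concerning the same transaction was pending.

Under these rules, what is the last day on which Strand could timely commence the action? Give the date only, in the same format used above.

19 November 2007

Because discovery on 24 November 2001 post-dates the 14 July 1999 act, accrual under the later-of rule falls on 24 November 2001.
4 years from 24 November 2001 is 24 November 2005.
The pending criminal prosecution from 22 October 2002 to 20 December 2003 tolled the period for 424 days, extending the deadline to 22 January 2007.
The pending related arbitration from 6 January 2006 to 3 November 2006 tolled the period for 301 days, extending the deadline to 19 November 2007.
Although the defendant's absence ran from 31 October 2004 to 14 April 2005, the stated rules do not make that a tolling event, so it is disregarded.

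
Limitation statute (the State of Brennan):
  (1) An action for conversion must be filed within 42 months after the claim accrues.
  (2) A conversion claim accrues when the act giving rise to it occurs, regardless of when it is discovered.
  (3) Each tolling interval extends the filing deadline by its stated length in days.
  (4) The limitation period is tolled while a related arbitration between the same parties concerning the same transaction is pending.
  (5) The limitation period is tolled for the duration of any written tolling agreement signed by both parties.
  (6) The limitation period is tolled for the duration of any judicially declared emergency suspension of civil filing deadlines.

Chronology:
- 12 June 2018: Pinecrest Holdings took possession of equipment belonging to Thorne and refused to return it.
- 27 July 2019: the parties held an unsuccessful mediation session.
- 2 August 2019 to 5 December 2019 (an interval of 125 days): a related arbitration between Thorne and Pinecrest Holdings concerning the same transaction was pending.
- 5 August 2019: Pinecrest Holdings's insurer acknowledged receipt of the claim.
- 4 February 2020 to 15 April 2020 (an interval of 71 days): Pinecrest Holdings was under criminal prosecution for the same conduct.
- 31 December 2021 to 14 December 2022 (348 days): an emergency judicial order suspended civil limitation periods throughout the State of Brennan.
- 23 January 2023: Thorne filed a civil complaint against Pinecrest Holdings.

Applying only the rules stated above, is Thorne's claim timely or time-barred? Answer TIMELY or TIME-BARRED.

TIMELY

The limitation period began to run on 12 June 2018.
The untolled deadline — 42 months after 12 June 2018 — is 12 December 2021.
The period was tolled for 125 days by the pending related arbitration (2 August 2019 to 5 December 2019), pushing the deadline to 16 April 2022.
The emergency suspension of filing deadlines from 31 December 2021 to 14 December 2022 tolled the period for 348 days, extending the deadline to 30 March 2023.
No stated provision tolls the period for a criminal prosecution, so the interval from 4 February 2020 to 15 April 2020 has no effect on the deadline.
The other events in the timeline have no effect on the limitation period under the stated rules.
Filing on 23 January 2023 beat the 30 March 2023 deadline — the action is timely.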